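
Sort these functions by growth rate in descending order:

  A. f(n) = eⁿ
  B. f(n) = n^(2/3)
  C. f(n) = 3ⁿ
C > A > B

Comparing growth rates:
C = 3ⁿ is O(3ⁿ)
A = eⁿ is O(eⁿ)
B = n^(2/3) is O(n^(2/3))

Therefore, the order from fastest to slowest is: C > A > B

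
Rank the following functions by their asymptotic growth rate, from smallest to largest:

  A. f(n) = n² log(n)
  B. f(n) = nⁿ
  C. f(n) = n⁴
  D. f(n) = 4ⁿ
A < C < D < B

Comparing growth rates:
A = n² log(n) is O(n² log n)
C = n⁴ is O(n⁴)
D = 4ⁿ is O(4ⁿ)
B = nⁿ is O(nⁿ)

Therefore, the order from slowest to fastest is: A < C < D < B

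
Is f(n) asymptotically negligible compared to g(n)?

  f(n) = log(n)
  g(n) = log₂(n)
False

f(n) = log(n) is O(log n), and g(n) = log₂(n) is O(log n).
Since they have the same growth rate, f(n) = o(g(n)) is false.
(f = o(g) requires f to grow strictly slower, not equal.)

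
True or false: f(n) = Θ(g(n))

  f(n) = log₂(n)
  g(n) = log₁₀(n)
True

f(n) = log₂(n) and g(n) = log₁₀(n) are both O(log n).
Since they have the same asymptotic growth rate, f(n) = Θ(g(n)) is true.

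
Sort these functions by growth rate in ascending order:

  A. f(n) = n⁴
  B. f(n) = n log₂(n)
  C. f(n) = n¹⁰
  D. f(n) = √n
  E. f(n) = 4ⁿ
D < B < A < C < E

Comparing growth rates:
D = √n is O(√n)
B = n log₂(n) is O(n log n)
A = n⁴ is O(n⁴)
C = n¹⁰ is O(n¹⁰)
E = 4ⁿ is O(4ⁿ)

Therefore, the order from slowest to fastest is: D < B < A < C < E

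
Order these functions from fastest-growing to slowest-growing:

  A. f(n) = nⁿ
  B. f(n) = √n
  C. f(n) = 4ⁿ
A > C > B

Comparing growth rates:
A = nⁿ is O(nⁿ)
C = 4ⁿ is O(4ⁿ)
B = √n is O(√n)

Therefore, the order from fastest to slowest is: A > C > B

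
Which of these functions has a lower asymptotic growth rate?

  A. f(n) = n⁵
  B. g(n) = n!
A

f(n) = n⁵ is O(n⁵), while g(n) = n! is O(n!).
Since O(n⁵) grows slower than O(n!), f(n) is dominated.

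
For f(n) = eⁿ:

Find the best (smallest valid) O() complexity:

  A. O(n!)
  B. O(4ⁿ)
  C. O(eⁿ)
C

f(n) = eⁿ is O(eⁿ).
All listed options are valid Big-O bounds (upper bounds),
but O(eⁿ) is the tightest (smallest valid bound).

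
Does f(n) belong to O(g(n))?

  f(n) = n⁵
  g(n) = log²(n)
False

f(n) = n⁵ is O(n⁵), and g(n) = log²(n) is O(log² n).
Since O(n⁵) grows faster than O(log² n), f(n) = O(g(n)) is false.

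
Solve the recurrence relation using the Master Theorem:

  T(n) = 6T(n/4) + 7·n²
Θ(n²)

Master Theorem: a = 6, b = 4, f(n) = 7·n².
Compute the critical exponent d = log₄(6) = 1.292.
Compare f(n) = Θ(n²) against n^d:
  k = 2 > d = 1.292, so f(n) = Ω(n^(d+ε)) — Case 3.
  Regularity: a·(n/b)^2/n^2 = a/b^2 = 6/16 < 1 ✓.
  The top-level work dominates: T(n) = Θ(f(n)) = Θ(n²).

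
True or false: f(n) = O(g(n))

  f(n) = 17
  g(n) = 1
True

f(n) = 17 and g(n) = 1 are both O(1).
Big-O permits equal growth rates (f ≤ c·g for some c), so f(n) = O(g(n)) is true.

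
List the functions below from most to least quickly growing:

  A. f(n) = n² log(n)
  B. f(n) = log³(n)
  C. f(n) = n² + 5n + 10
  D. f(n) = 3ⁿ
D > A > C > B

Comparing growth rates:
D = 3ⁿ is O(3ⁿ)
A = n² log(n) is O(n² log n)
C = n² + 5n + 10 is O(n²)
B = log³(n) is O(log³ n)

Therefore, the order from fastest to slowest is: D > A > C > B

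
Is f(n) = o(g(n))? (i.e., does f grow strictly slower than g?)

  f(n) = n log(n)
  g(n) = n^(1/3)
False

f(n) = n log(n) is O(n log n), and g(n) = n^(1/3) is O(n^(1/3)).
Since O(n log n) grows faster than or equal to O(n^(1/3)), f(n) = o(g(n)) is false.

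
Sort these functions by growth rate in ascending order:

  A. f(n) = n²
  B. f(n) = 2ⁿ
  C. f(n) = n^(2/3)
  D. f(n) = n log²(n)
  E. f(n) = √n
E < C < D < A < B

Comparing growth rates:
E = √n is O(√n)
C = n^(2/3) is O(n^(2/3))
D = n log²(n) is O(n log² n)
A = n² is O(n²)
B = 2ⁿ is O(2ⁿ)

Therefore, the order from slowest to fastest is: E < C < D < A < B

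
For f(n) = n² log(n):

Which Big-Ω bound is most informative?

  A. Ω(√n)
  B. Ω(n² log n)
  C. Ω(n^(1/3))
B

f(n) = n² log(n) is Ω(n² log n).
All listed options are valid Big-Ω bounds (lower bounds),
but Ω(n² log n) is the tightest (largest valid bound).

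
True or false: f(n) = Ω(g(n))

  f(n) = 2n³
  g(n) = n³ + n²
True

f(n) = 2n³ and g(n) = n³ + n² are both O(n³).
Big-Ω permits equal growth rates (f ≥ c·g for some c > 0), so f(n) = Ω(g(n)) is true.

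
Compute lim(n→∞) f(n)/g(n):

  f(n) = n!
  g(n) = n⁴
∞

Since n! (O(n!)) grows faster than n⁴ (O(n⁴)),
the ratio f(n)/g(n) → ∞ as n → ∞.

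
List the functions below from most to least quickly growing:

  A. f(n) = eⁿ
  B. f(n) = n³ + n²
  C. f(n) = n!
C > A > B

Comparing growth rates:
C = n! is O(n!)
A = eⁿ is O(eⁿ)
B = n³ + n² is O(n³)

Therefore, the order from fastest to slowest is: C > A > B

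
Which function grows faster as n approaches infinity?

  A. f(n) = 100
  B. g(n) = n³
B

f(n) = 100 is O(1), while g(n) = n³ is O(n³).
Since O(n³) grows faster than O(1), g(n) dominates.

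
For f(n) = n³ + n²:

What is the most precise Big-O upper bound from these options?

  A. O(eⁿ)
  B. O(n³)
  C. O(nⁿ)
B

f(n) = n³ + n² is O(n³).
All listed options are valid Big-O bounds (upper bounds),
but O(n³) is the tightest (smallest valid bound).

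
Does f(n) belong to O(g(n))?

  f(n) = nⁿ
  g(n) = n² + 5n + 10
False

f(n) = nⁿ is O(nⁿ), and g(n) = n² + 5n + 10 is O(n²).
Since O(nⁿ) grows faster than O(n²), f(n) = O(g(n)) is false.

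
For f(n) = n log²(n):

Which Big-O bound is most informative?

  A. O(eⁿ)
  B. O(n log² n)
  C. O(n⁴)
B

f(n) = n log²(n) is O(n log² n).
All listed options are valid Big-O bounds (upper bounds),
but O(n log² n) is the tightest (smallest valid bound).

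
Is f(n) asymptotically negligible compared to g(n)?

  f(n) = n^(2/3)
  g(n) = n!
True

f(n) = n^(2/3) is O(n^(2/3)), and g(n) = n! is O(n!).
Since O(n^(2/3)) grows strictly slower than O(n!), f(n) = o(g(n)) is true.
This means lim(n→∞) f(n)/g(n) = 0.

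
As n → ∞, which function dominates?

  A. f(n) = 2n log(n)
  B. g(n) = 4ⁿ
B

f(n) = 2n log(n) is O(n log n), while g(n) = 4ⁿ is O(4ⁿ).
Since O(4ⁿ) grows faster than O(n log n), g(n) dominates.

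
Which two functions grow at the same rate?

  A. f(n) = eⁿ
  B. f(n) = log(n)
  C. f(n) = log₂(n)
B and C

Examining each function:
  A. eⁿ is O(eⁿ)
  B. log(n) is O(log n)
  C. log₂(n) is O(log n)

Functions B and C both have the same complexity class.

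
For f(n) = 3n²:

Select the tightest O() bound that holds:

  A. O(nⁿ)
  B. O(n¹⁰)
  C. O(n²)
C

f(n) = 3n² is O(n²).
All listed options are valid Big-O bounds (upper bounds),
but O(n²) is the tightest (smallest valid bound).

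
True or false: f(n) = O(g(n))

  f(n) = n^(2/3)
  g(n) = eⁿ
True

f(n) = n^(2/3) is O(n^(2/3)), and g(n) = eⁿ is O(eⁿ).
Since O(n^(2/3)) ⊆ O(eⁿ) (f grows no faster than g), f(n) = O(g(n)) is true.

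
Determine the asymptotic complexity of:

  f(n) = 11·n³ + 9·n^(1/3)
O(n³)

The dominant term in 11·n³ + 9·n^(1/3) is 11·n³, which is Θ(n³).
Lower-order terms (9·n^(1/3)) are asymptotically negligible.
Constants are absorbed, so the tightest bound is O(n³).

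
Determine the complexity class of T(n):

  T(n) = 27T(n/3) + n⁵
Θ(n⁵)

Master Theorem: a = 27, b = 3, f(n) = n⁵.
Compute the critical exponent d = log₃(27) = 3.
Compare f(n) = Θ(n⁵) against n^d:
  k = 5 > d = 3, so f(n) = Ω(n^(d+ε)) — Case 3.
  Regularity: a·(n/b)^5/n^5 = a/b^5 = 27/243 < 1 ✓.
  The top-level work dominates: T(n) = Θ(f(n)) = Θ(n⁵).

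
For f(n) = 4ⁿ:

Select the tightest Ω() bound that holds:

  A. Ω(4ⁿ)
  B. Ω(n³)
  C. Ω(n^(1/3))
A

f(n) = 4ⁿ is Ω(4ⁿ).
All listed options are valid Big-Ω bounds (lower bounds),
but Ω(4ⁿ) is the tightest (largest valid bound).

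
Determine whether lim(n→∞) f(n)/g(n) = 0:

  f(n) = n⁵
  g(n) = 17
False

f(n) = n⁵ is O(n⁵), and g(n) = 17 is O(1).
Since O(n⁵) grows faster than or equal to O(1), f(n) = o(g(n)) is false.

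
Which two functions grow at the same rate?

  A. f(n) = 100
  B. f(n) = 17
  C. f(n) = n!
A and B

Examining each function:
  A. 100 is O(1)
  B. 17 is O(1)
  C. n! is O(n!)

Functions A and B both have the same complexity class.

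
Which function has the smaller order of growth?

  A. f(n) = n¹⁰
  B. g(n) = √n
B

f(n) = n¹⁰ is O(n¹⁰), while g(n) = √n is O(√n).
Since O(√n) grows slower than O(n¹⁰), g(n) is dominated.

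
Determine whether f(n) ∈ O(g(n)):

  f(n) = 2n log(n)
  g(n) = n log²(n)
True

f(n) = 2n log(n) is O(n log n), and g(n) = n log²(n) is O(n log² n).
Since O(n log n) ⊆ O(n log² n) (f grows no faster than g), f(n) = O(g(n)) is true.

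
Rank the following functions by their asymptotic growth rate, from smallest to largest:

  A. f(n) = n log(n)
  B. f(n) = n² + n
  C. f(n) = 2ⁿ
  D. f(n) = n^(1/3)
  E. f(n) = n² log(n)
D < A < B < E < C

Comparing growth rates:
D = n^(1/3) is O(n^(1/3))
A = n log(n) is O(n log n)
B = n² + n is O(n²)
E = n² log(n) is O(n² log n)
C = 2ⁿ is O(2ⁿ)

Therefore, the order from slowest to fastest is: D < A < B < E < C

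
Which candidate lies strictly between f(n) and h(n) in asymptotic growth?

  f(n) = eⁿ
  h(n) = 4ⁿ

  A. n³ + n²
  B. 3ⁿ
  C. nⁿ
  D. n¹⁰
B

We need g(n) with eⁿ = o(g(n)) and g(n) = o(4ⁿ), i.e. O(eⁿ) ≺ g ≺ O(4ⁿ).
Check each option:
  A. n³ + n² — O(n³) does not grow strictly faster than f(n)
  B. 3ⁿ — O(3ⁿ) is strictly between O(eⁿ) and O(4ⁿ) ✓
  C. nⁿ — O(nⁿ) does not grow strictly slower than h(n)
  D. n¹⁰ — O(n¹⁰) does not grow strictly faster than f(n)

Only option B (3ⁿ) lies strictly between.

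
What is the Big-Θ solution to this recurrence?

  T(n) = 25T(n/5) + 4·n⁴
Θ(n⁴)

Master Theorem: a = 25, b = 5, f(n) = 4·n⁴.
Compute the critical exponent d = log₅(25) = 2.
Compare f(n) = Θ(n⁴) against n^d:
  k = 4 > d = 2, so f(n) = Ω(n^(d+ε)) — Case 3.
  Regularity: a·(n/b)^4/n^4 = a/b^4 = 25/625 < 1 ✓.
  The top-level work dominates: T(n) = Θ(f(n)) = Θ(n⁴).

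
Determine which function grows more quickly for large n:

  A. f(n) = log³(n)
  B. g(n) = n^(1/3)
B

f(n) = log³(n) is O(log³ n), while g(n) = n^(1/3) is O(n^(1/3)).
Since O(n^(1/3)) grows faster than O(log³ n), g(n) dominates.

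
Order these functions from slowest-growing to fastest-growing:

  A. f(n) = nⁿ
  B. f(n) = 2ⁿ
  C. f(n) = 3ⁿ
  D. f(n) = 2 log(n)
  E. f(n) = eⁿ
D < B < E < C < A

Comparing growth rates:
D = 2 log(n) is O(log n)
B = 2ⁿ is O(2ⁿ)
E = eⁿ is O(eⁿ)
C = 3ⁿ is O(3ⁿ)
A = nⁿ is O(nⁿ)

Therefore, the order from slowest to fastest is: D < B < E < C < A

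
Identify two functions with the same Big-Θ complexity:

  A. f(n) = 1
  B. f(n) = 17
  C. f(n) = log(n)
A and B

Examining each function:
  A. 1 is O(1)
  B. 17 is O(1)
  C. log(n) is O(log n)

Functions A and B both have the same complexity class.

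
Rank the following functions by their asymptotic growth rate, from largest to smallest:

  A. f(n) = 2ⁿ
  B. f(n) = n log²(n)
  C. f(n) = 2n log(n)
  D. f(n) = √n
A > B > C > D

Comparing growth rates:
A = 2ⁿ is O(2ⁿ)
B = n log²(n) is O(n log² n)
C = 2n log(n) is O(n log n)
D = √n is O(√n)

Therefore, the order from fastest to slowest is: A > B > C > D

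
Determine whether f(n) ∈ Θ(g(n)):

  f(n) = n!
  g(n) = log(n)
False

f(n) = n! is O(n!), and g(n) = log(n) is O(log n).
Since they have different growth rates, f(n) = Θ(g(n)) is false.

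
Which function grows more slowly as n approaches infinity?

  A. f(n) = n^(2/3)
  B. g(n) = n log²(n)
A

f(n) = n^(2/3) is O(n^(2/3)), while g(n) = n log²(n) is O(n log² n).
Since O(n^(2/3)) grows slower than O(n log² n), f(n) is dominated.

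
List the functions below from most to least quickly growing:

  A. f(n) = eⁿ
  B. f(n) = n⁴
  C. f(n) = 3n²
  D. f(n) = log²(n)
A > B > C > D

Comparing growth rates:
A = eⁿ is O(eⁿ)
B = n⁴ is O(n⁴)
C = 3n² is O(n²)
D = log²(n) is O(log² n)

Therefore, the order from fastest to slowest is: A > B > C > D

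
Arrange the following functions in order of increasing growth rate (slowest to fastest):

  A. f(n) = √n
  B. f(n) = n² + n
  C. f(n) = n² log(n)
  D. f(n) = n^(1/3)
D < A < B < C

Comparing growth rates:
D = n^(1/3) is O(n^(1/3))
A = √n is O(√n)
B = n² + n is O(n²)
C = n² log(n) is O(n² log n)

Therefore, the order from slowest to fastest is: D < A < B < C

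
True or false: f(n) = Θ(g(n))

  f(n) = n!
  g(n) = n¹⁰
False

f(n) = n! is O(n!), and g(n) = n¹⁰ is O(n¹⁰).
Since they have different growth rates, f(n) = Θ(g(n)) is false.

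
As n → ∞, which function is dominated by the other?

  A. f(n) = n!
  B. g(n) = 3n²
B

f(n) = n! is O(n!), while g(n) = 3n² is O(n²).
Since O(n²) grows slower than O(n!), g(n) is dominated.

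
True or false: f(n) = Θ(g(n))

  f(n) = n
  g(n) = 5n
True

f(n) = n and g(n) = 5n are both O(n).
Since they have the same asymptotic growth rate, f(n) = Θ(g(n)) is true.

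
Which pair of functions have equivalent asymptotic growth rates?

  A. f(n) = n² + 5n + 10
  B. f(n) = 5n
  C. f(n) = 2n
B and C

Examining each function:
  A. n² + 5n + 10 is O(n²)
  B. 5n is O(n)
  C. 2n is O(n)

Functions B and C both have the same complexity class.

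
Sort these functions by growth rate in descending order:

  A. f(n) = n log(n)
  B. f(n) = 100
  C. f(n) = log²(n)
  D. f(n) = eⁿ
D > A > C > B

Comparing growth rates:
D = eⁿ is O(eⁿ)
A = n log(n) is O(n log n)
C = log²(n) is O(log² n)
B = 100 is O(1)

Therefore, the order from fastest to slowest is: D > A > C > B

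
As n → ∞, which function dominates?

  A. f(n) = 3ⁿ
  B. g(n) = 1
A

f(n) = 3ⁿ is O(3ⁿ), while g(n) = 1 is O(1).
Since O(3ⁿ) grows faster than O(1), f(n) dominates.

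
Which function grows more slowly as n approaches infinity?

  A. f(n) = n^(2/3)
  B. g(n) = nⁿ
A

f(n) = n^(2/3) is O(n^(2/3)), while g(n) = nⁿ is O(nⁿ).
Since O(n^(2/3)) grows slower than O(nⁿ), f(n) is dominated.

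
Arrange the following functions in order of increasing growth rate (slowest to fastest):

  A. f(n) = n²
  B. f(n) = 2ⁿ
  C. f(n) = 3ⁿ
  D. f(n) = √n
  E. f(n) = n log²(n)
D < E < A < B < C

Comparing growth rates:
D = √n is O(√n)
E = n log²(n) is O(n log² n)
A = n² is O(n²)
B = 2ⁿ is O(2ⁿ)
C = 3ⁿ is O(3ⁿ)

Therefore, the order from slowest to fastest is: D < E < A < B < C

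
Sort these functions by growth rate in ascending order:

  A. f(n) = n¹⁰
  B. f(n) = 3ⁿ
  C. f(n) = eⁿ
A < C < B

Comparing growth rates:
A = n¹⁰ is O(n¹⁰)
C = eⁿ is O(eⁿ)
B = 3ⁿ is O(3ⁿ)

Therefore, the order from slowest to fastest is: A < C < B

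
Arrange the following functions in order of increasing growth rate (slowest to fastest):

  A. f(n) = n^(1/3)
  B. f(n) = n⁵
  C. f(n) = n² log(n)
A < C < B

Comparing growth rates:
A = n^(1/3) is O(n^(1/3))
C = n² log(n) is O(n² log n)
B = n⁵ is O(n⁵)

Therefore, the order from slowest to fastest is: A < C < B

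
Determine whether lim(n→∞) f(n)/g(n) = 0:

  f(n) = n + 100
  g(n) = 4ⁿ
True

f(n) = n + 100 is O(n), and g(n) = 4ⁿ is O(4ⁿ).
Since O(n) grows strictly slower than O(4ⁿ), f(n) = o(g(n)) is true.
This means lim(n→∞) f(n)/g(n) = 0.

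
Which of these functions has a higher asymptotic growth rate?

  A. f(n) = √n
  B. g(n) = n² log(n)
B

f(n) = √n is O(√n), while g(n) = n² log(n) is O(n² log n).
Since O(n² log n) grows faster than O(√n), g(n) dominates.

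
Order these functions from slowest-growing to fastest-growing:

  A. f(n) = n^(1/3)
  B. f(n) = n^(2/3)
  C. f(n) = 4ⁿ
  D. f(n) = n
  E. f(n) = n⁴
A < B < D < E < C

Comparing growth rates:
A = n^(1/3) is O(n^(1/3))
B = n^(2/3) is O(n^(2/3))
D = n is O(n)
E = n⁴ is O(n⁴)
C = 4ⁿ is O(4ⁿ)

Therefore, the order from slowest to fastest is: A < B < D < E < C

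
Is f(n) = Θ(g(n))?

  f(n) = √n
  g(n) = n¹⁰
False

f(n) = √n is O(√n), and g(n) = n¹⁰ is O(n¹⁰).
Since they have different growth rates, f(n) = Θ(g(n)) is false.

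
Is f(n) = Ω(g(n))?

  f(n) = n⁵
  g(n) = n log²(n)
True

f(n) = n⁵ is O(n⁵), and g(n) = n log²(n) is O(n log² n).
Since O(n⁵) grows at least as fast as O(n log² n), f(n) = Ω(g(n)) is true.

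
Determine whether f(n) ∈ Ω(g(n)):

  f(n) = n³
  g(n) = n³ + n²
True

f(n) = n³ and g(n) = n³ + n² are both O(n³).
Big-Ω permits equal growth rates (f ≥ c·g for some c > 0), so f(n) = Ω(g(n)) is true.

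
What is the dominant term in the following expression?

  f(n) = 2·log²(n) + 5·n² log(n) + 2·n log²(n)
5·n² log(n)

Looking at each term:
  - 2·log²(n) is O(log² n)
  - 5·n² log(n) is O(n² log n)
  - 2·n log²(n) is O(n log² n)

The term 5·n² log(n) (O(n² log n)) grows fastest and dominates all others.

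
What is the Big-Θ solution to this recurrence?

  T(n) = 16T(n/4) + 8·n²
Θ(n² log n)

Master Theorem: a = 16, b = 4, f(n) = 8·n².
Compute the critical exponent d = log₄(16) = 2.
Compare f(n) = Θ(n²) against n^d:
  k = 2 = d, so f(n) = Θ(n^d) — Case 2.
  Work is balanced across levels: T(n) = Θ(n^d log n) = Θ(n² log n).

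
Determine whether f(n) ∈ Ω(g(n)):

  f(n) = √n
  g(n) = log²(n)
True

f(n) = √n is O(√n), and g(n) = log²(n) is O(log² n).
Since O(√n) grows at least as fast as O(log² n), f(n) = Ω(g(n)) is true.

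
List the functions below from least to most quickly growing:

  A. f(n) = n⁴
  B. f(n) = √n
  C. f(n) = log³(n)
C < B < A

Comparing growth rates:
C = log³(n) is O(log³ n)
B = √n is O(√n)
A = n⁴ is O(n⁴)

Therefore, the order from slowest to fastest is: C < B < A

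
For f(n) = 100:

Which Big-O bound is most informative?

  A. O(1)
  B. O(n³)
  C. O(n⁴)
A

f(n) = 100 is O(1).
All listed options are valid Big-O bounds (upper bounds),
but O(1) is the tightest (smallest valid bound).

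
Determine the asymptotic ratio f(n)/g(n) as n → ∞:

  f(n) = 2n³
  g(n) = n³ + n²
2

Since 2n³ and n³ + n² have the same growth rate (O(n³)),
the ratio converges to a constant: 2.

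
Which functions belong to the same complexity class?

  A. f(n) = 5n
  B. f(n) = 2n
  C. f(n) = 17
A and B

Examining each function:
  A. 5n is O(n)
  B. 2n is O(n)
  C. 17 is O(1)

Functions A and B both have the same complexity class.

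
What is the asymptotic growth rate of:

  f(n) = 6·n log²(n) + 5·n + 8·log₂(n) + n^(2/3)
Θ(n log² n)

Order the terms by growth rate: 8·log₂(n) ≺ n^(2/3) ≺ 5·n ≺ 6·n log²(n).
The fastest-growing term 6·n log²(n) dominates as n → ∞; dropping its constant factor gives Θ(n log² n).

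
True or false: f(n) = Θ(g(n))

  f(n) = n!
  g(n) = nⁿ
False

f(n) = n! is O(n!), and g(n) = nⁿ is O(nⁿ).
Since they have different growth rates, f(n) = Θ(g(n)) is false.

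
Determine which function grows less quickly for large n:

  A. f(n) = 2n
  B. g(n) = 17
B

f(n) = 2n is O(n), while g(n) = 17 is O(1).
Since O(1) grows slower than O(n), g(n) is dominated.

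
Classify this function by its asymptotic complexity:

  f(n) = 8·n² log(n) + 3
O(n² log n)

The dominant term in 8·n² log(n) + 3 is 8·n² log(n), which is Θ(n² log n).
Lower-order terms (3) are asymptotically negligible.
Constants are absorbed, so the tightest bound is O(n² log n).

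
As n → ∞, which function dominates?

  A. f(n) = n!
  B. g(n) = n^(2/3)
A

f(n) = n! is O(n!), while g(n) = n^(2/3) is O(n^(2/3)).
Since O(n!) grows faster than O(n^(2/3)), f(n) dominates.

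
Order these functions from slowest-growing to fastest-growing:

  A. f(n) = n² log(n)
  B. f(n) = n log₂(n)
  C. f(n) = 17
C < B < A

Comparing growth rates:
C = 17 is O(1)
B = n log₂(n) is O(n log n)
A = n² log(n) is O(n² log n)

Therefore, the order from slowest to fastest is: C < B < A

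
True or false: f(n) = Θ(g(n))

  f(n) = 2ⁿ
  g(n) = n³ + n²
False

f(n) = 2ⁿ is O(2ⁿ), and g(n) = n³ + n² is O(n³).
Since they have different growth rates, f(n) = Θ(g(n)) is false.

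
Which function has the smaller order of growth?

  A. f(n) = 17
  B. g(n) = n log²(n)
A

f(n) = 17 is O(1), while g(n) = n log²(n) is O(n log² n).
Since O(1) grows slower than O(n log² n), f(n) is dominated.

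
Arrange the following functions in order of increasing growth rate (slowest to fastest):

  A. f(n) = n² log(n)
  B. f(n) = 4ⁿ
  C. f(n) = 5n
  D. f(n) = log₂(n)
D < C < A < B

Comparing growth rates:
D = log₂(n) is O(log n)
C = 5n is O(n)
A = n² log(n) is O(n² log n)
B = 4ⁿ is O(4ⁿ)

Therefore, the order from slowest to fastest is: D < C < A < B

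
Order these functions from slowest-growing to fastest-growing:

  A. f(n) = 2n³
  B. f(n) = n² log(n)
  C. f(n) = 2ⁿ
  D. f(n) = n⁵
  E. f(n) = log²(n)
E < B < A < D < C

Comparing growth rates:
E = log²(n) is O(log² n)
B = n² log(n) is O(n² log n)
A = 2n³ is O(n³)
D = n⁵ is O(n⁵)
C = 2ⁿ is O(2ⁿ)

Therefore, the order from slowest to fastest is: E < B < A < D < C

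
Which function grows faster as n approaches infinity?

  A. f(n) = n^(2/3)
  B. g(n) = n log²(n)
B

f(n) = n^(2/3) is O(n^(2/3)), while g(n) = n log²(n) is O(n log² n).
Since O(n log² n) grows faster than O(n^(2/3)), g(n) dominates.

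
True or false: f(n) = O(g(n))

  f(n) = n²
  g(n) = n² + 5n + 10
True

f(n) = n² and g(n) = n² + 5n + 10 are both O(n²).
Big-O permits equal growth rates (f ≤ c·g for some c), so f(n) = O(g(n)) is true.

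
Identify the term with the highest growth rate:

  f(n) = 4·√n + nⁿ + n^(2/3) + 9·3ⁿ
nⁿ

Looking at each term:
  - 4·√n is O(√n)
  - nⁿ is O(nⁿ)
  - n^(2/3) is O(n^(2/3))
  - 9·3ⁿ is O(3ⁿ)

The term nⁿ (O(nⁿ)) grows fastest and dominates all others.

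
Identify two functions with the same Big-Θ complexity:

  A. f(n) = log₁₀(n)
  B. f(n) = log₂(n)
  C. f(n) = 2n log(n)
A and B

Examining each function:
  A. log₁₀(n) is O(log n)
  B. log₂(n) is O(log n)
  C. 2n log(n) is O(n log n)

Functions A and B both have the same complexity class.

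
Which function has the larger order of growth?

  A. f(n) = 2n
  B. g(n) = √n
A

f(n) = 2n is O(n), while g(n) = √n is O(√n).
Since O(n) grows faster than O(√n), f(n) dominates.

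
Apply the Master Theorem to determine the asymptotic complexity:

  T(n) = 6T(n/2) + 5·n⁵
Θ(n⁵)

Master Theorem: a = 6, b = 2, f(n) = 5·n⁵.
Compute the critical exponent d = log₂(6) = 2.585.
Compare f(n) = Θ(n⁵) against n^d:
  k = 5 > d = 2.585, so f(n) = Ω(n^(d+ε)) — Case 3.
  Regularity: a·(n/b)^5/n^5 = a/b^5 = 6/32 < 1 ✓.
  The top-level work dominates: T(n) = Θ(f(n)) = Θ(n⁵).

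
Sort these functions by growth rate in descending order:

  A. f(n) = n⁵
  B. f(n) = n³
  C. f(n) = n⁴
A > C > B

Comparing growth rates:
A = n⁵ is O(n⁵)
C = n⁴ is O(n⁴)
B = n³ is O(n³)

Therefore, the order from fastest to slowest is: A > C > B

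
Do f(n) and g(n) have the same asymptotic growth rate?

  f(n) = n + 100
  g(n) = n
True

f(n) = n + 100 and g(n) = n are both O(n).
Since they have the same asymptotic growth rate, f(n) = Θ(g(n)) is true.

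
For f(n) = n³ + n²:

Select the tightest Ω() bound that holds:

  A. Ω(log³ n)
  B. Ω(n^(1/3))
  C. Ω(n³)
C

f(n) = n³ + n² is Ω(n³).
All listed options are valid Big-Ω bounds (lower bounds),
but Ω(n³) is the tightest (largest valid bound).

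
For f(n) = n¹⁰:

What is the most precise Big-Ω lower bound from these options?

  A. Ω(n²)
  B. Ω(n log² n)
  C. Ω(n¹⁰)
C

f(n) = n¹⁰ is Ω(n¹⁰).
All listed options are valid Big-Ω bounds (lower bounds),
but Ω(n¹⁰) is the tightest (largest valid bound).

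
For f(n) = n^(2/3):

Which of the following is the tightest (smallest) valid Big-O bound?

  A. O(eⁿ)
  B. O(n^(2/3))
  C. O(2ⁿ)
B

f(n) = n^(2/3) is O(n^(2/3)).
All listed options are valid Big-O bounds (upper bounds),
but O(n^(2/3)) is the tightest (smallest valid bound).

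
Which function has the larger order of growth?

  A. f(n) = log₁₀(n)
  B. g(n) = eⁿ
B

f(n) = log₁₀(n) is O(log n), while g(n) = eⁿ is O(eⁿ).
Since O(eⁿ) grows faster than O(log n), g(n) dominates.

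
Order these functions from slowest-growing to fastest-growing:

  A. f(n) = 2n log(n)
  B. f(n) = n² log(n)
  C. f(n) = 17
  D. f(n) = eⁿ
C < A < B < D

Comparing growth rates:
C = 17 is O(1)
A = 2n log(n) is O(n log n)
B = n² log(n) is O(n² log n)
D = eⁿ is O(eⁿ)

Therefore, the order from slowest to fastest is: C < A < B < D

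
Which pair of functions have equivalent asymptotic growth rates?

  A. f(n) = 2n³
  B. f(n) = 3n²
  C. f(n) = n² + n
B and C

Examining each function:
  A. 2n³ is O(n³)
  B. 3n² is O(n²)
  C. n² + n is O(n²)

Functions B and C both have the same complexity class.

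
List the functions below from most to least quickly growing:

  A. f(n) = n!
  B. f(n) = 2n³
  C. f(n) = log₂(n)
A > B > C

Comparing growth rates:
A = n! is O(n!)
B = 2n³ is O(n³)
C = log₂(n) is O(log n)

Therefore, the order from fastest to slowest is: A > B > C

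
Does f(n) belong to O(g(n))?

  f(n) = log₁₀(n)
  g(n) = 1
False

f(n) = log₁₀(n) is O(log n), and g(n) = 1 is O(1).
Since O(log n) grows faster than O(1), f(n) = O(g(n)) is false.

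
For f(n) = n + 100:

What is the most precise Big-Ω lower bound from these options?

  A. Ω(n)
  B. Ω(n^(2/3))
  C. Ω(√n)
A

f(n) = n + 100 is Ω(n).
All listed options are valid Big-Ω bounds (lower bounds),
but Ω(n) is the tightest (largest valid bound).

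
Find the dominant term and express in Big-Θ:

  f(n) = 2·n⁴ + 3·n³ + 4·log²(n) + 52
Θ(n⁴)

Order the terms by growth rate: 52 ≺ 4·log²(n) ≺ 3·n³ ≺ 2·n⁴.
The fastest-growing term 2·n⁴ dominates as n → ∞; dropping its constant factor gives Θ(n⁴).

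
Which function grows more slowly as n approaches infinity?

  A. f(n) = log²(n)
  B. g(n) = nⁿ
A

f(n) = log²(n) is O(log² n), while g(n) = nⁿ is O(nⁿ).
Since O(log² n) grows slower than O(nⁿ), f(n) is dominated.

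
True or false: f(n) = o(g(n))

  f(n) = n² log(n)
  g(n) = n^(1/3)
False

f(n) = n² log(n) is O(n² log n), and g(n) = n^(1/3) is O(n^(1/3)).
Since O(n² log n) grows faster than or equal to O(n^(1/3)), f(n) = o(g(n)) is false.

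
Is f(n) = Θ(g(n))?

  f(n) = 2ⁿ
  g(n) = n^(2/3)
False

f(n) = 2ⁿ is O(2ⁿ), and g(n) = n^(2/3) is O(n^(2/3)).
Since they have different growth rates, f(n) = Θ(g(n)) is false.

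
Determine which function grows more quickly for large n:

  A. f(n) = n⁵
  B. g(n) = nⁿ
B

f(n) = n⁵ is O(n⁵), while g(n) = nⁿ is O(nⁿ).
Since O(nⁿ) grows faster than O(n⁵), g(n) dominates.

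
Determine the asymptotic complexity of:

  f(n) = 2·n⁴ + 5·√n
O(n⁴)

The dominant term in 2·n⁴ + 5·√n is 2·n⁴, which is Θ(n⁴).
Lower-order terms (5·√n) are asymptotically negligible.
Constants are absorbed, so the tightest bound is O(n⁴).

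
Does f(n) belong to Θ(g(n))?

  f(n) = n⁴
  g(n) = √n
False

f(n) = n⁴ is O(n⁴), and g(n) = √n is O(√n).
Since they have different growth rates, f(n) = Θ(g(n)) is false.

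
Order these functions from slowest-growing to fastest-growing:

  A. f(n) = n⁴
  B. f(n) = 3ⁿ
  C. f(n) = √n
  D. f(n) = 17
D < C < A < B

Comparing growth rates:
D = 17 is O(1)
C = √n is O(√n)
A = n⁴ is O(n⁴)
B = 3ⁿ is O(3ⁿ)

Therefore, the order from slowest to fastest is: D < C < A < B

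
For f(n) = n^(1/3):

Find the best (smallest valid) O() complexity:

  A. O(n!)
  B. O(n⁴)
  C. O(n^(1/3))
C

f(n) = n^(1/3) is O(n^(1/3)).
All listed options are valid Big-O bounds (upper bounds),
but O(n^(1/3)) is the tightest (smallest valid bound).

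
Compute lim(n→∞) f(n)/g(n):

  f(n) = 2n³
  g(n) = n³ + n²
2

Since 2n³ and n³ + n² have the same growth rate (O(n³)),
the ratio converges to a constant: 2.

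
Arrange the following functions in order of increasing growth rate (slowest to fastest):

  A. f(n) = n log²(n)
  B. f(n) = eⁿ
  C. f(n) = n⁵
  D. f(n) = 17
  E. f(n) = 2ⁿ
D < A < C < E < B

Comparing growth rates:
D = 17 is O(1)
A = n log²(n) is O(n log² n)
C = n⁵ is O(n⁵)
E = 2ⁿ is O(2ⁿ)
B = eⁿ is O(eⁿ)

Therefore, the order from slowest to fastest is: D < A < C < E < B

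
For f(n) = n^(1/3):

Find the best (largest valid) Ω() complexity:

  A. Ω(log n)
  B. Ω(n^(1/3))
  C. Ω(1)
B

f(n) = n^(1/3) is Ω(n^(1/3)).
All listed options are valid Big-Ω bounds (lower bounds),
but Ω(n^(1/3)) is the tightest (largest valid bound).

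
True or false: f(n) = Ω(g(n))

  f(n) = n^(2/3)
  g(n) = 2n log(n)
False

f(n) = n^(2/3) is O(n^(2/3)), and g(n) = 2n log(n) is O(n log n).
Since O(n^(2/3)) grows slower than O(n log n), f(n) = Ω(g(n)) is false.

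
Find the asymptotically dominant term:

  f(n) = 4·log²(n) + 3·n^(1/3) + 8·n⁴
8·n⁴

Looking at each term:
  - 4·log²(n) is O(log² n)
  - 3·n^(1/3) is O(n^(1/3))
  - 8·n⁴ is O(n⁴)

The term 8·n⁴ (O(n⁴)) grows fastest and dominates all others.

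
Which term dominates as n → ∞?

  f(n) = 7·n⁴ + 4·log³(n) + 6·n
7·n⁴

Looking at each term:
  - 7·n⁴ is O(n⁴)
  - 4·log³(n) is O(log³ n)
  - 6·n is O(n)

The term 7·n⁴ (O(n⁴)) grows fastest and dominates all others.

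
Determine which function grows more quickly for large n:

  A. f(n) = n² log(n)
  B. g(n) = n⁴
B

f(n) = n² log(n) is O(n² log n), while g(n) = n⁴ is O(n⁴).
Since O(n⁴) grows faster than O(n² log n), g(n) dominates.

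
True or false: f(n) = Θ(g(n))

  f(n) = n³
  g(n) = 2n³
True

f(n) = n³ and g(n) = 2n³ are both O(n³).
Since they have the same asymptotic growth rate, f(n) = Θ(g(n)) is true.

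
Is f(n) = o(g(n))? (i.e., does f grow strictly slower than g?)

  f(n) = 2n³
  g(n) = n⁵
True

f(n) = 2n³ is O(n³), and g(n) = n⁵ is O(n⁵).
Since O(n³) grows strictly slower than O(n⁵), f(n) = o(g(n)) is true.
This means lim(n→∞) f(n)/g(n) = 0.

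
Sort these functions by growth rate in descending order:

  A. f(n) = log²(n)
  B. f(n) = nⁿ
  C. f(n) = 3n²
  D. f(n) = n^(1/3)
B > C > D > A

Comparing growth rates:
B = nⁿ is O(nⁿ)
C = 3n² is O(n²)
D = n^(1/3) is O(n^(1/3))
A = log²(n) is O(log² n)

Therefore, the order from fastest to slowest is: B > C > D > A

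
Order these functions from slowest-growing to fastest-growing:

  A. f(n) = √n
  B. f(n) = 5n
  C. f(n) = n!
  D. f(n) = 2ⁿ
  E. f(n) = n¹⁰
A < B < E < D < C

Comparing growth rates:
A = √n is O(√n)
B = 5n is O(n)
E = n¹⁰ is O(n¹⁰)
D = 2ⁿ is O(2ⁿ)
C = n! is O(n!)

Therefore, the order from slowest to fastest is: A < B < E < D < C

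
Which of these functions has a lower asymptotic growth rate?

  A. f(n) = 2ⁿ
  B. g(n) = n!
A

f(n) = 2ⁿ is O(2ⁿ), while g(n) = n! is O(n!).
Since O(2ⁿ) grows slower than O(n!), f(n) is dominated.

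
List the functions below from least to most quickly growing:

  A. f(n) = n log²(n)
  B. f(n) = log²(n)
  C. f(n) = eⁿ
B < A < C

Comparing growth rates:
B = log²(n) is O(log² n)
A = n log²(n) is O(n log² n)
C = eⁿ is O(eⁿ)

Therefore, the order from slowest to fastest is: B < A < C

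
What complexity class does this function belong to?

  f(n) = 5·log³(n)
O(log³ n)

The dominant term in 5·log³(n) is 5·log³(n), which is Θ(log³ n).
Constants are absorbed, so the tightest bound is O(log³ n).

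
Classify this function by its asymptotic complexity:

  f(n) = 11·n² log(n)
O(n² log n)

The dominant term in 11·n² log(n) is 11·n² log(n), which is Θ(n² log n).
Constants are absorbed, so the tightest bound is O(n² log n).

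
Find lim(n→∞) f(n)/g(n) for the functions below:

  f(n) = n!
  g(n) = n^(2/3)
∞

Since n! (O(n!)) grows faster than n^(2/3) (O(n^(2/3))),
the ratio f(n)/g(n) → ∞ as n → ∞.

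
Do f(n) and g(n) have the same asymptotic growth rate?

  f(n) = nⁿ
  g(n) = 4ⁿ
False

f(n) = nⁿ is O(nⁿ), and g(n) = 4ⁿ is O(4ⁿ).
Since they have different growth rates, f(n) = Θ(g(n)) is false.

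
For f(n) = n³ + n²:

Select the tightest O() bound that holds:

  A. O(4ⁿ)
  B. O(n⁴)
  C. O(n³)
C

f(n) = n³ + n² is O(n³).
All listed options are valid Big-O bounds (upper bounds),
but O(n³) is the tightest (smallest valid bound).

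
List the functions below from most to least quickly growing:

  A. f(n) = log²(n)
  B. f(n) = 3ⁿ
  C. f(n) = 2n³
B > C > A

Comparing growth rates:
B = 3ⁿ is O(3ⁿ)
C = 2n³ is O(n³)
A = log²(n) is O(log² n)

Therefore, the order from fastest to slowest is: B > C > A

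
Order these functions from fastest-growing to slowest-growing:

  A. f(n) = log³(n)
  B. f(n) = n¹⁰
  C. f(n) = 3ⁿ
C > B > A

Comparing growth rates:
C = 3ⁿ is O(3ⁿ)
B = n¹⁰ is O(n¹⁰)
A = log³(n) is O(log³ n)

Therefore, the order from fastest to slowest is: C > B > A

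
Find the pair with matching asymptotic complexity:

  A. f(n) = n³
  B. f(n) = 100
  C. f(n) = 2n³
A and C

Examining each function:
  A. n³ is O(n³)
  B. 100 is O(1)
  C. 2n³ is O(n³)

Functions A and C both have the same complexity class.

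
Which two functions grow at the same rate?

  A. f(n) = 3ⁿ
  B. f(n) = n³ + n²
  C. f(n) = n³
B and C

Examining each function:
  A. 3ⁿ is O(3ⁿ)
  B. n³ + n² is O(n³)
  C. n³ is O(n³)

Functions B and C both have the same complexity class.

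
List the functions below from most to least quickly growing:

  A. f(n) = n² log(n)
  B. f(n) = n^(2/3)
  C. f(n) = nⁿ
C > A > B

Comparing growth rates:
C = nⁿ is O(nⁿ)
A = n² log(n) is O(n² log n)
B = n^(2/3) is O(n^(2/3))

Therefore, the order from fastest to slowest is: C > A > B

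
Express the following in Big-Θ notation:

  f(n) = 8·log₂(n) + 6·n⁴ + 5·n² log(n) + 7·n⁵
Θ(n⁵)

Order the terms by growth rate: 8·log₂(n) ≺ 5·n² log(n) ≺ 6·n⁴ ≺ 7·n⁵.
The fastest-growing term 7·n⁵ dominates as n → ∞; dropping its constant factor gives Θ(n⁵).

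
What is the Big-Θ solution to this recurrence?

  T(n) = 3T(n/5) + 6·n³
Θ(n³)

Master Theorem: a = 3, b = 5, f(n) = 6·n³.
Compute the critical exponent d = log₅(3) = 0.683.
Compare f(n) = Θ(n³) against n^d:
  k = 3 > d = 0.683, so f(n) = Ω(n^(d+ε)) — Case 3.
  Regularity: a·(n/b)^3/n^3 = a/b^3 = 3/125 < 1 ✓.
  The top-level work dominates: T(n) = Θ(f(n)) = Θ(n³).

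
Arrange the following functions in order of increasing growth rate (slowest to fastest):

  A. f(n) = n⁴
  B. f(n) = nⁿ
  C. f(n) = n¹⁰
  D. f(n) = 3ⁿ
A < C < D < B

Comparing growth rates:
A = n⁴ is O(n⁴)
C = n¹⁰ is O(n¹⁰)
D = 3ⁿ is O(3ⁿ)
B = nⁿ is O(nⁿ)

Therefore, the order from slowest to fastest is: A < C < D < B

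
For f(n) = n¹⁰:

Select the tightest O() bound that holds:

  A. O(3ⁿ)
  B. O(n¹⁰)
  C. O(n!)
B

f(n) = n¹⁰ is O(n¹⁰).
All listed options are valid Big-O bounds (upper bounds),
but O(n¹⁰) is the tightest (smallest valid bound).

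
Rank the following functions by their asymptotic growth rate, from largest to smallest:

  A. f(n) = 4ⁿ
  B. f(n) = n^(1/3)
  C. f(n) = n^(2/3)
A > C > B

Comparing growth rates:
A = 4ⁿ is O(4ⁿ)
C = n^(2/3) is O(n^(2/3))
B = n^(1/3) is O(n^(1/3))

Therefore, the order from fastest to slowest is: A > C > B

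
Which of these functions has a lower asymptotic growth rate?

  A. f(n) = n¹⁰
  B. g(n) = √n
B

f(n) = n¹⁰ is O(n¹⁰), while g(n) = √n is O(√n).
Since O(√n) grows slower than O(n¹⁰), g(n) is dominated.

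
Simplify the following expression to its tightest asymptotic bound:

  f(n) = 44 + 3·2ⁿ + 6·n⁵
Θ(2ⁿ)

Order the terms by growth rate: 44 ≺ 6·n⁵ ≺ 3·2ⁿ.
The fastest-growing term 3·2ⁿ dominates as n → ∞; dropping its constant factor gives Θ(2ⁿ).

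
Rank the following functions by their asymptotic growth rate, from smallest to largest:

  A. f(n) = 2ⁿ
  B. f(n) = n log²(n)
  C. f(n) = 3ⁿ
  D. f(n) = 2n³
B < D < A < C

Comparing growth rates:
B = n log²(n) is O(n log² n)
D = 2n³ is O(n³)
A = 2ⁿ is O(2ⁿ)
C = 3ⁿ is O(3ⁿ)

Therefore, the order from slowest to fastest is: B < D < A < C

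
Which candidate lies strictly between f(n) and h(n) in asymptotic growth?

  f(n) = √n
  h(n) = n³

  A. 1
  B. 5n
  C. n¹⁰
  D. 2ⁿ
B

We need g(n) with √n = o(g(n)) and g(n) = o(n³), i.e. O(√n) ≺ g ≺ O(n³).
Check each option:
  A. 1 — O(1) does not grow strictly faster than f(n)
  B. 5n — O(n) is strictly between O(√n) and O(n³) ✓
  C. n¹⁰ — O(n¹⁰) does not grow strictly slower than h(n)
  D. 2ⁿ — O(2ⁿ) does not grow strictly slower than h(n)

Only option B (5n) lies strictly between.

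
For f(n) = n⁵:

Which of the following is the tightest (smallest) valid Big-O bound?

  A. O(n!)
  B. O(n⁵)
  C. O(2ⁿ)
B

f(n) = n⁵ is O(n⁵).
All listed options are valid Big-O bounds (upper bounds),
but O(n⁵) is the tightest (smallest valid bound).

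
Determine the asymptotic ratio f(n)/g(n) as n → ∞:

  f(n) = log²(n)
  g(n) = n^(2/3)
0

Since log²(n) (O(log² n)) grows slower than n^(2/3) (O(n^(2/3))),
the ratio f(n)/g(n) → 0 as n → ∞.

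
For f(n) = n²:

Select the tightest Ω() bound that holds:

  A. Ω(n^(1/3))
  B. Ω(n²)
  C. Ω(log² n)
B

f(n) = n² is Ω(n²).
All listed options are valid Big-Ω bounds (lower bounds),
but Ω(n²) is the tightest (largest valid bound).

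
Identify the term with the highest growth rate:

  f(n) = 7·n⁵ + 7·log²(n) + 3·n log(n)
7·n⁵

Looking at each term:
  - 7·n⁵ is O(n⁵)
  - 7·log²(n) is O(log² n)
  - 3·n log(n) is O(n log n)

The term 7·n⁵ (O(n⁵)) grows fastest and dominates all others.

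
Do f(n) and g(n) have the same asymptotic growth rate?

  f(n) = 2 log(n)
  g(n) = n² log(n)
False

f(n) = 2 log(n) is O(log n), and g(n) = n² log(n) is O(n² log n).
Since they have different growth rates, f(n) = Θ(g(n)) is false.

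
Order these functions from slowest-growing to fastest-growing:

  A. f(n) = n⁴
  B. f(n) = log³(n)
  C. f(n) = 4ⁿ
B < A < C

Comparing growth rates:
B = log³(n) is O(log³ n)
A = n⁴ is O(n⁴)
C = 4ⁿ is O(4ⁿ)

Therefore, the order from slowest to fastest is: B < A < C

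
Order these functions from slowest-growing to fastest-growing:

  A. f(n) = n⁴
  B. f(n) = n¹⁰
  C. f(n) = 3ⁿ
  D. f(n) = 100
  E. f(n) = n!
D < A < B < C < E

Comparing growth rates:
D = 100 is O(1)
A = n⁴ is O(n⁴)
B = n¹⁰ is O(n¹⁰)
C = 3ⁿ is O(3ⁿ)
E = n! is O(n!)

Therefore, the order from slowest to fastest is: D < A < B < C < E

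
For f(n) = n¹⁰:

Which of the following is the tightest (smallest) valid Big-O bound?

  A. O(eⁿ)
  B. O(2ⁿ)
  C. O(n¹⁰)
C

f(n) = n¹⁰ is O(n¹⁰).
All listed options are valid Big-O bounds (upper bounds),
but O(n¹⁰) is the tightest (smallest valid bound).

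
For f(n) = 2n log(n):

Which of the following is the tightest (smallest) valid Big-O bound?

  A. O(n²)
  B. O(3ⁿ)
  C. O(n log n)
C

f(n) = 2n log(n) is O(n log n).
All listed options are valid Big-O bounds (upper bounds),
but O(n log n) is the tightest (smallest valid bound).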